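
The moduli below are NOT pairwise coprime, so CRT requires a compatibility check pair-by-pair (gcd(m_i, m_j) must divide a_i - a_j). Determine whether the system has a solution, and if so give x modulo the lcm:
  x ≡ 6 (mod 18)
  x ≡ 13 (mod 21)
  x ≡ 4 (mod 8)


Moduli 18, 21, 8 are not pairwise coprime, so CRT works modulo lcm(m_i) when all pairwise compatibility conditions hold.
Pairwise compatibility: gcd(m_i, m_j) must divide a_i - a_j for every pair.
Merge one congruence at a time:
  Start: x ≡ 6 (mod 18).
  Combine with x ≡ 13 (mod 21): gcd(18, 21) = 3, and 13 - 6 = 7 is NOT divisible by 3.
    ⇒ system is inconsistent (no integer solution).

No solution (the system is inconsistent).


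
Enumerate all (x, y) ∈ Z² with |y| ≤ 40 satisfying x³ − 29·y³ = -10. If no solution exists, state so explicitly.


The equation is x³ - 29y³ = -10. For fixed y, x³ = 29·y³ − 10, so a solution requires the RHS to be a perfect cube.
Strategy: iterate y from -40 to 40, compute RHS = 29·y³ − 10, and check whether it is a (positive or negative) perfect cube.
Check small values of y:
  y = 0: RHS = -10 is not a perfect cube.
  y = 1: RHS = 19 is not a perfect cube.
  y = -1: RHS = -39 is not a perfect cube.
  y = 2: RHS = 222 is not a perfect cube.
  y = -2: RHS = -242 is not a perfect cube.
  y = 3: RHS = 773 is not a perfect cube.
  y = -3: RHS = -793 is not a perfect cube.
Continuing the search up to |y| = 40 finds no solutions either.
No (x, y) in the scanned range satisfies the equation.

No integer solutions with |y| ≤ 40.


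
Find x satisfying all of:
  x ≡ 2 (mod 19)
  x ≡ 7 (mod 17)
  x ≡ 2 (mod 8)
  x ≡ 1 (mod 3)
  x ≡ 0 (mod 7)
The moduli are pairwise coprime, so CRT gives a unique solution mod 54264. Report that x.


Product of moduli M = 19 · 17 · 8 · 3 · 7 = 54264.
Merge one congruence at a time:
  Start: x ≡ 2 (mod 19).
  Combine with x ≡ 7 (mod 17); new modulus lcm = 323.
    Write x = 2 + 19·t and substitute into x ≡ 7 (mod 17): 19·t ≡ 7 − 2 = 5 (mod 17).
    Reduce coefficients mod 17: 2·t ≡ 5 (mod 17).
    The inverse of 2 mod 17 is 9 (since 2·9 = 18 = 1·17 + 1), so t ≡ 9·5 = 45 ≡ 11 (mod 17).
    Then x = 2 + 19·11 = 211, valid modulo lcm(19, 17) = 323: x ≡ 211 (mod 323).
  Combine with x ≡ 2 (mod 8); new modulus lcm = 2584.
    Write x = 211 + 323·t and substitute into x ≡ 2 (mod 8): 323·t ≡ 2 − 211 = -209 (mod 8).
    Reduce coefficients mod 8: 3·t ≡ 7 (mod 8).
    The inverse of 3 mod 8 is 3 (since 3·3 = 9 = 1·8 + 1), so t ≡ 3·7 = 21 ≡ 5 (mod 8).
    Then x = 211 + 323·5 = 1826, valid modulo lcm(323, 8) = 2584: x ≡ 1826 (mod 2584).
  Combine with x ≡ 1 (mod 3); new modulus lcm = 7752.
    Write x = 1826 + 2584·t and substitute into x ≡ 1 (mod 3): 2584·t ≡ 1 − 1826 = -1825 (mod 3).
    Reduce coefficients mod 3: 1·t ≡ 2 (mod 3).
    So t ≡ 2 (mod 3).
    Then x = 1826 + 2584·2 = 6994, valid modulo lcm(2584, 3) = 7752: x ≡ 6994 (mod 7752).
  Combine with x ≡ 0 (mod 7); new modulus lcm = 54264.
    Write x = 6994 + 7752·t and substitute into x ≡ 0 (mod 7): 7752·t ≡ 0 − 6994 = -6994 (mod 7).
    Reduce coefficients mod 7: 3·t ≡ 6 (mod 7).
    The inverse of 3 mod 7 is 5 (since 3·5 = 15 = 2·7 + 1), so t ≡ 5·6 = 30 ≡ 2 (mod 7).
    Then x = 6994 + 7752·2 = 22498, valid modulo lcm(7752, 7) = 54264: x ≡ 22498 (mod 54264).
Verify against each original: 22498 mod 19 = 2, 22498 mod 17 = 7, 22498 mod 8 = 2, 22498 mod 3 = 1, 22498 mod 7 = 0.

x ≡ 22498 (mod 54264).


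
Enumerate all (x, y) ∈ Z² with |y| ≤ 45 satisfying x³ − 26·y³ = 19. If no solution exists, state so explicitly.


The equation is x³ - 26y³ = 19. For fixed y, x³ = 26·y³ + 19, so a solution requires the RHS to be a perfect cube.
Strategy: iterate y from -45 to 45, compute RHS = 26·y³ + 19, and check whether it is a (positive or negative) perfect cube.
Check small values of y:
  y = 0: RHS = 19 is not a perfect cube.
  y = 1: RHS = 45 is not a perfect cube.
  y = -1: RHS = -7 is not a perfect cube.
  y = 2: RHS = 227 is not a perfect cube.
  y = -2: RHS = -189 is not a perfect cube.
  y = 3: RHS = 721 is not a perfect cube.
  y = -3: RHS = -683 is not a perfect cube.
Continuing the search up to |y| = 45 finds no solutions either.
No (x, y) in the scanned range satisfies the equation.

No integer solutions with |y| ≤ 45.


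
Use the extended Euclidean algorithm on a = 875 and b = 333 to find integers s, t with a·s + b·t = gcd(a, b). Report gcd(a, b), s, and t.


Euclidean algorithm on (875, 333) — divide until remainder is 0:
  875 = 2 · 333 + 209
  333 = 1 · 209 + 124
  209 = 1 · 124 + 85
  124 = 1 · 85 + 39
  85 = 2 · 39 + 7
  39 = 5 · 7 + 4
  7 = 1 · 4 + 3
  4 = 1 · 3 + 1
  3 = 3 · 1 + 0
gcd(875, 333) = 1.
Track Bezout coefficients alongside the remainders: start with r₀ = 875 = a·1 + b·0 (s = 1, t = 0) and r₁ = 333 = a·0 + b·1 (s = 0, t = 1); each new remainder r_{k+1} = r_{k-1} − q_k·r_k inherits s_{k+1} = s_{k-1} − q_k·s_k, t_{k+1} = t_{k-1} − q_k·t_k, so r_k = a·s_k + b·t_k at every step:
  q = 2: r = 209, s = 1 − 2·0 = 1, t = 0 − 2·1 = -2  (check: 875·1 + 333·(-2) = 209)
  q = 1: r = 124, s = 0 − 1·1 = -1, t = 1 − 1·(-2) = 3  (check: 875·(-1) + 333·3 = 124)
  q = 1: r = 85, s = 1 − 1·(-1) = 2, t = -2 − 1·3 = -5  (check: 875·2 + 333·(-5) = 85)
  q = 1: r = 39, s = -1 − 1·2 = -3, t = 3 − 1·(-5) = 8  (check: 875·(-3) + 333·8 = 39)
  q = 2: r = 7, s = 2 − 2·(-3) = 8, t = -5 − 2·8 = -21  (check: 875·8 + 333·(-21) = 7)
  q = 5: r = 4, s = -3 − 5·8 = -43, t = 8 − 5·(-21) = 113  (check: 875·(-43) + 333·113 = 4)
  q = 1: r = 3, s = 8 − 1·(-43) = 51, t = -21 − 1·113 = -134  (check: 875·51 + 333·(-134) = 3)
  q = 1: r = 1, s = -43 − 1·51 = -94, t = 113 − 1·(-134) = 247  (check: 875·(-94) + 333·247 = 1)
The row with r = 1 (the gcd) gives the Bezout coefficients s = -94, t = 247.
Result: 875 · (-94) + 333 · (247) = 1.

gcd(875, 333) = 1; s = -94, t = 247 (check: 875·(-94) + 333·247 = 1).


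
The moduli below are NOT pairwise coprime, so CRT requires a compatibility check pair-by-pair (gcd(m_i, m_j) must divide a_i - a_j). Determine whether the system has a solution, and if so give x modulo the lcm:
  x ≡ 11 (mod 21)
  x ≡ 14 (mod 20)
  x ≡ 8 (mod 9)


Moduli 21, 20, 9 are not pairwise coprime, so CRT works modulo lcm(m_i) when all pairwise compatibility conditions hold.
Pairwise compatibility: gcd(m_i, m_j) must divide a_i - a_j for every pair.
Merge one congruence at a time:
  Start: x ≡ 11 (mod 21).
  Combine with x ≡ 14 (mod 20): gcd(21, 20) = 1; 14 - 11 = 3, which IS divisible by 1, so compatible.
    Write x = 11 + 21·t and substitute into x ≡ 14 (mod 20): 21·t ≡ 14 − 11 = 3 (mod 20).
    Reduce coefficients mod 20: 1·t ≡ 3 (mod 20).
    So t ≡ 3 (mod 20).
    Then x = 11 + 21·3 = 74, valid modulo lcm(21, 20) = 420: x ≡ 74 (mod 420).
  Combine with x ≡ 8 (mod 9): gcd(420, 9) = 3; 8 - 74 = -66, which IS divisible by 3, so compatible.
    Write x = 74 + 420·t and substitute into x ≡ 8 (mod 9): 420·t ≡ 8 − 74 = -66 (mod 9).
    Divide the congruence (and modulus) by g = 3: 140·t ≡ -22 (mod 3).
    Reduce coefficients mod 3: 2·t ≡ 2 (mod 3).
    The inverse of 2 mod 3 is 2 (since 2·2 = 4 = 1·3 + 1), so t ≡ 2·2 = 4 ≡ 1 (mod 3).
    Then x = 74 + 420·1 = 494, valid modulo lcm(420, 9) = 1260: x ≡ 494 (mod 1260).
Verify: 494 mod 21 = 11, 494 mod 20 = 14, 494 mod 9 = 8.

x ≡ 494 (mod 1260).


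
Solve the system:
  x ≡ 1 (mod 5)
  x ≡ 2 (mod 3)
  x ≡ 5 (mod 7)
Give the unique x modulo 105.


Moduli 5, 3, 7 are pairwise coprime; by CRT there is a unique solution modulo M = 5 · 3 · 7 = 105.
Solve pairwise, accumulating the modulus:
  Start with x ≡ 1 (mod 5).
  Combine with x ≡ 2 (mod 3): since gcd(5, 3) = 1, we get a unique residue mod 15.
    Write x = 1 + 5·t and substitute into x ≡ 2 (mod 3): 5·t ≡ 2 − 1 = 1 (mod 3).
    Reduce coefficients mod 3: 2·t ≡ 1 (mod 3).
    The inverse of 2 mod 3 is 2 (since 2·2 = 4 = 1·3 + 1), so t ≡ 2·1 = 2 ≡ 2 (mod 3).
    Then x = 1 + 5·2 = 11, valid modulo lcm(5, 3) = 15: x ≡ 11 (mod 15).
  Combine with x ≡ 5 (mod 7): since gcd(15, 7) = 1, we get a unique residue mod 105.
    Write x = 11 + 15·t and substitute into x ≡ 5 (mod 7): 15·t ≡ 5 − 11 = -6 (mod 7).
    Reduce coefficients mod 7: 1·t ≡ 1 (mod 7).
    So t ≡ 1 (mod 7).
    Then x = 11 + 15·1 = 26, valid modulo lcm(15, 7) = 105: x ≡ 26 (mod 105).
Verify: 26 mod 5 = 1 ✓, 26 mod 3 = 2 ✓, 26 mod 7 = 5 ✓.

x ≡ 26 (mod 105).


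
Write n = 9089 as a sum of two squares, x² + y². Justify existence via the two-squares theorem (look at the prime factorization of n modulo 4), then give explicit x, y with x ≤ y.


Step 1: Factor n = 9089 = 61 · 149.
Step 2: Check the mod-4 condition on each prime factor: 61 ≡ 1 (mod 4), exponent 1; 149 ≡ 1 (mod 4), exponent 1.
All primes ≡ 3 (mod 4) appear to even exponent (or don't appear), so by the two-squares theorem n IS expressible as a sum of two squares.
Step 3: Build a representation. Here n = 61 · 149 is a product of primes ≡ 1 (mod 4). Each prime p ≡ 1 (mod 4) is itself a sum of two squares; find a² by testing p − a² for a perfect square:
  61: 61 − 1² = 60, 61 − 2² = 57, 61 − 3² = 52, 61 − 4² = 45, 61 − 5² = 36 = 6² ⇒ 61 = 5² + 6².
  149: 149 − 1² = 148, 149 − 2² = 145, 149 − 3² = 140, 149 − 4² = 133, 149 − 5² = 124, 149 − 6² = 113, 149 − 7² = 100 = 10² ⇒ 149 = 7² + 10².
  Combine using the Brahmagupta–Fibonacci identity (a² + b²)(c² + d²) = (ac − bd)² + (ad + bc)² = (ac + bd)² + (ad − bc)²:
  61 · 149 = 9089: from (5² + 6²)(7² + 10²), take (5·7 − 6·10, 5·10 + 6·7) = (35 − 60, 50 + 42) = (-25, 92); dropping signs (only squares matter) gives (25, 92); check 25² + 92² = 625 + 8464 = 9089 ✓.
Step 4: Order so x ≤ y and verify: 25² + 92² = 625 + 8464 = 9089 = n. ✓

n = 9089 = 25² + 92² (one valid representation with x ≤ y).


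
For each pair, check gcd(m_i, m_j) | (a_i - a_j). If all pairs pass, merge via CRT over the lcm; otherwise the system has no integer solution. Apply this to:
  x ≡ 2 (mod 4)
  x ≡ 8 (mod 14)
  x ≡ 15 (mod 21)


Moduli 4, 14, 21 are not pairwise coprime, so CRT works modulo lcm(m_i) when all pairwise compatibility conditions hold.
Pairwise compatibility: gcd(m_i, m_j) must divide a_i - a_j for every pair.
Merge one congruence at a time:
  Start: x ≡ 2 (mod 4).
  Combine with x ≡ 8 (mod 14): gcd(4, 14) = 2; 8 - 2 = 6, which IS divisible by 2, so compatible.
    Write x = 2 + 4·t and substitute into x ≡ 8 (mod 14): 4·t ≡ 8 − 2 = 6 (mod 14).
    Divide the congruence (and modulus) by g = 2: 2·t ≡ 3 (mod 7).
    The inverse of 2 mod 7 is 4 (since 2·4 = 8 = 1·7 + 1), so t ≡ 4·3 = 12 ≡ 5 (mod 7).
    Then x = 2 + 4·5 = 22, valid modulo lcm(4, 14) = 28: x ≡ 22 (mod 28).
  Combine with x ≡ 15 (mod 21): gcd(28, 21) = 7; 15 - 22 = -7, which IS divisible by 7, so compatible.
    Write x = 22 + 28·t and substitute into x ≡ 15 (mod 21): 28·t ≡ 15 − 22 = -7 (mod 21).
    Divide the congruence (and modulus) by g = 7: 4·t ≡ -1 (mod 3).
    Reduce coefficients mod 3: 1·t ≡ 2 (mod 3).
    So t ≡ 2 (mod 3).
    Then x = 22 + 28·2 = 78, valid modulo lcm(28, 21) = 84: x ≡ 78 (mod 84).
Verify: 78 mod 4 = 2, 78 mod 14 = 8, 78 mod 21 = 15.

x ≡ 78 (mod 84).


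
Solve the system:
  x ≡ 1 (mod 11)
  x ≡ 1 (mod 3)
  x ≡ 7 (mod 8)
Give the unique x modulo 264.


Moduli 11, 3, 8 are pairwise coprime; by CRT there is a unique solution modulo M = 11 · 3 · 8 = 264.
Solve pairwise, accumulating the modulus:
  Start with x ≡ 1 (mod 11).
  Combine with x ≡ 1 (mod 3): since gcd(11, 3) = 1, we get a unique residue mod 33.
    Write x = 1 + 11·t and substitute into x ≡ 1 (mod 3): 11·t ≡ 1 − 1 = 0 (mod 3).
    Reduce coefficients mod 3: 2·t ≡ 0 (mod 3).
    The inverse of 2 mod 3 is 2 (since 2·2 = 4 = 1·3 + 1), so t ≡ 2·0 = 0 ≡ 0 (mod 3).
    Then x = 1 + 11·0 = 1, valid modulo lcm(11, 3) = 33: x ≡ 1 (mod 33).
  Combine with x ≡ 7 (mod 8): since gcd(33, 8) = 1, we get a unique residue mod 264.
    Write x = 1 + 33·t and substitute into x ≡ 7 (mod 8): 33·t ≡ 7 − 1 = 6 (mod 8).
    Reduce coefficients mod 8: 1·t ≡ 6 (mod 8).
    So t ≡ 6 (mod 8).
    Then x = 1 + 33·6 = 199, valid modulo lcm(33, 8) = 264: x ≡ 199 (mod 264).
Verify: 199 mod 11 = 1 ✓, 199 mod 3 = 1 ✓, 199 mod 8 = 7 ✓.

x ≡ 199 (mod 264).


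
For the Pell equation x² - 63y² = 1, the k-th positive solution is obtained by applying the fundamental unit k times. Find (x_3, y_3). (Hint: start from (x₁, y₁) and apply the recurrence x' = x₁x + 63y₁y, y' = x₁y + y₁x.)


Step 1: Find the fundamental solution (x₁, y₁) of x² - 63y² = 1.
  Expand √63 as a continued fraction. a₀ = ⌊√63⌋ = 7; iterate m_{k+1} = d_k·a_k − m_k, d_{k+1} = (63 − m_{k+1}²)/d_k, a_{k+1} = ⌊(a₀ + m_{k+1})/d_{k+1}⌋ (starting m₀ = 0, d₀ = 1), with convergents p_k = a_k·p_{k-1} + p_{k-2}, q_k = a_k·q_{k-1} + q_{k-2} (p₋₁ = 1, q₋₁ = 0):
  k = 0: a₀ = 7; p₀/q₀ = 7/1; p₀² − 63·q₀² = 49 − 63 = -14.
  k = 1: m = 7, d = 14, a = ⌊(7 + 7)/14⌋ = 1; p/q = (1·7 + 1)/(1·1 + 0) = 8/1; p² − 63·q² = 64 − 63 = 1.
  The first convergent with p² − 63·q² = 1 gives the fundamental solution (x₁, y₁) = (8, 1).
Step 2: Apply the recurrence (x_{n+1}, y_{n+1}) = (x₁x_n + 63y₁y_n, x₁y_n + y₁x_n) repeatedly.
  From (x_1, y_1) = (8, 1): x_2 = 8·8 + 63·1·1 = 127; y_2 = 8·1 + 1·8 = 16.
  From (x_2, y_2) = (127, 16): x_3 = 8·127 + 63·1·16 = 2024; y_3 = 8·16 + 1·127 = 255.
Step 3: Verify x_3² - 63·y_3² = 4096576 - 4096575 = 1 (should be 1). ✓

(x_1, y_1) = (8, 1); (x_3, y_3) = (2024, 255).


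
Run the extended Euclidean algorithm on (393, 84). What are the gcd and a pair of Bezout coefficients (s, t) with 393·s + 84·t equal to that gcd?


Euclidean algorithm on (393, 84) — divide until remainder is 0:
  393 = 4 · 84 + 57
  84 = 1 · 57 + 27
  57 = 2 · 27 + 3
  27 = 9 · 3 + 0
gcd(393, 84) = 3.
Track Bezout coefficients alongside the remainders: start with r₀ = 393 = a·1 + b·0 (s = 1, t = 0) and r₁ = 84 = a·0 + b·1 (s = 0, t = 1); each new remainder r_{k+1} = r_{k-1} − q_k·r_k inherits s_{k+1} = s_{k-1} − q_k·s_k, t_{k+1} = t_{k-1} − q_k·t_k, so r_k = a·s_k + b·t_k at every step:
  q = 4: r = 57, s = 1 − 4·0 = 1, t = 0 − 4·1 = -4  (check: 393·1 + 84·(-4) = 57)
  q = 1: r = 27, s = 0 − 1·1 = -1, t = 1 − 1·(-4) = 5  (check: 393·(-1) + 84·5 = 27)
  q = 2: r = 3, s = 1 − 2·(-1) = 3, t = -4 − 2·5 = -14  (check: 393·3 + 84·(-14) = 3)
The row with r = 3 (the gcd) gives the Bezout coefficients s = 3, t = -14.
Result: 393 · (3) + 84 · (-14) = 3.

gcd(393, 84) = 3; s = 3, t = -14 (check: 393·3 + 84·(-14) = 3).


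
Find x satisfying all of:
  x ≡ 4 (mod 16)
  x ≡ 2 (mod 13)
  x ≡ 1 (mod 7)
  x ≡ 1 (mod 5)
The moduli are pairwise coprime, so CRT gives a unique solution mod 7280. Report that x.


Product of moduli M = 16 · 13 · 7 · 5 = 7280.
Merge one congruence at a time:
  Start: x ≡ 4 (mod 16).
  Combine with x ≡ 2 (mod 13); new modulus lcm = 208.
    Write x = 4 + 16·t and substitute into x ≡ 2 (mod 13): 16·t ≡ 2 − 4 = -2 (mod 13).
    Reduce coefficients mod 13: 3·t ≡ 11 (mod 13).
    The inverse of 3 mod 13 is 9 (since 3·9 = 27 = 2·13 + 1), so t ≡ 9·11 = 99 ≡ 8 (mod 13).
    Then x = 4 + 16·8 = 132, valid modulo lcm(16, 13) = 208: x ≡ 132 (mod 208).
  Combine with x ≡ 1 (mod 7); new modulus lcm = 1456.
    Write x = 132 + 208·t and substitute into x ≡ 1 (mod 7): 208·t ≡ 1 − 132 = -131 (mod 7).
    Reduce coefficients mod 7: 5·t ≡ 2 (mod 7).
    The inverse of 5 mod 7 is 3 (since 5·3 = 15 = 2·7 + 1), so t ≡ 3·2 = 6 ≡ 6 (mod 7).
    Then x = 132 + 208·6 = 1380, valid modulo lcm(208, 7) = 1456: x ≡ 1380 (mod 1456).
  Combine with x ≡ 1 (mod 5); new modulus lcm = 7280.
    Write x = 1380 + 1456·t and substitute into x ≡ 1 (mod 5): 1456·t ≡ 1 − 1380 = -1379 (mod 5).
    Reduce coefficients mod 5: 1·t ≡ 1 (mod 5).
    So t ≡ 1 (mod 5).
    Then x = 1380 + 1456·1 = 2836, valid modulo lcm(1456, 5) = 7280: x ≡ 2836 (mod 7280).
Verify against each original: 2836 mod 16 = 4, 2836 mod 13 = 2, 2836 mod 7 = 1, 2836 mod 5 = 1.

x ≡ 2836 (mod 7280).


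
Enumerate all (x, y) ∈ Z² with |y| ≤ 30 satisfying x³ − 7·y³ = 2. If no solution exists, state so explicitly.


The equation is x³ - 7y³ = 2. For fixed y, x³ = 7·y³ + 2, so a solution requires the RHS to be a perfect cube.
Strategy: iterate y from -30 to 30, compute RHS = 7·y³ + 2, and check whether it is a (positive or negative) perfect cube.
Check small values of y:
  y = 0: RHS = 2 is not a perfect cube.
  y = 1: RHS = 9 is not a perfect cube.
  y = -1: RHS = -5 is not a perfect cube.
  y = 2: RHS = 58 is not a perfect cube.
  y = -2: RHS = -54 is not a perfect cube.
  y = 3: RHS = 191 is not a perfect cube.
  y = -3: RHS = -187 is not a perfect cube.
Continuing the search up to |y| = 30 finds no solutions either.
No (x, y) in the scanned range satisfies the equation.

No integer solutions with |y| ≤ 30.


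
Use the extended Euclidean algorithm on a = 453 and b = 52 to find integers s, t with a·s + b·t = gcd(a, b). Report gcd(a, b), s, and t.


Euclidean algorithm on (453, 52) — divide until remainder is 0:
  453 = 8 · 52 + 37
  52 = 1 · 37 + 15
  37 = 2 · 15 + 7
  15 = 2 · 7 + 1
  7 = 7 · 1 + 0
gcd(453, 52) = 1.
Track Bezout coefficients alongside the remainders: start with r₀ = 453 = a·1 + b·0 (s = 1, t = 0) and r₁ = 52 = a·0 + b·1 (s = 0, t = 1); each new remainder r_{k+1} = r_{k-1} − q_k·r_k inherits s_{k+1} = s_{k-1} − q_k·s_k, t_{k+1} = t_{k-1} − q_k·t_k, so r_k = a·s_k + b·t_k at every step:
  q = 8: r = 37, s = 1 − 8·0 = 1, t = 0 − 8·1 = -8  (check: 453·1 + 52·(-8) = 37)
  q = 1: r = 15, s = 0 − 1·1 = -1, t = 1 − 1·(-8) = 9  (check: 453·(-1) + 52·9 = 15)
  q = 2: r = 7, s = 1 − 2·(-1) = 3, t = -8 − 2·9 = -26  (check: 453·3 + 52·(-26) = 7)
  q = 2: r = 1, s = -1 − 2·3 = -7, t = 9 − 2·(-26) = 61  (check: 453·(-7) + 52·61 = 1)
The row with r = 1 (the gcd) gives the Bezout coefficients s = -7, t = 61.
Result: 453 · (-7) + 52 · (61) = 1.

gcd(453, 52) = 1; s = -7, t = 61 (check: 453·(-7) + 52·61 = 1).


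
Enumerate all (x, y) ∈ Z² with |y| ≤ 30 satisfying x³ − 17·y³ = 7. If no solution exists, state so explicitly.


The equation is x³ - 17y³ = 7. For fixed y, x³ = 17·y³ + 7, so a solution requires the RHS to be a perfect cube.
Strategy: iterate y from -30 to 30, compute RHS = 17·y³ + 7, and check whether it is a (positive or negative) perfect cube.
Check small values of y:
  y = 0: RHS = 7 is not a perfect cube.
  y = 1: RHS = 24 is not a perfect cube.
  y = -1: RHS = -10 is not a perfect cube.
  y = 2: RHS = 143 is not a perfect cube.
  y = -2: RHS = -129 is not a perfect cube.
  y = 3: RHS = 466 is not a perfect cube.
  y = -3: RHS = -452 is not a perfect cube.
Continuing the search up to |y| = 30 finds no solutions either.
No (x, y) in the scanned range satisfies the equation.

No integer solutions with |y| ≤ 30.


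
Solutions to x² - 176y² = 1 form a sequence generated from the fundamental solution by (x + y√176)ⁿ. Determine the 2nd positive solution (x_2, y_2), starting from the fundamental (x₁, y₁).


Step 1: Find the fundamental solution (x₁, y₁) of x² - 176y² = 1.
  Expand √176 as a continued fraction. a₀ = ⌊√176⌋ = 13; iterate m_{k+1} = d_k·a_k − m_k, d_{k+1} = (176 − m_{k+1}²)/d_k, a_{k+1} = ⌊(a₀ + m_{k+1})/d_{k+1}⌋ (starting m₀ = 0, d₀ = 1), with convergents p_k = a_k·p_{k-1} + p_{k-2}, q_k = a_k·q_{k-1} + q_{k-2} (p₋₁ = 1, q₋₁ = 0):
  k = 0: a₀ = 13; p₀/q₀ = 13/1; p₀² − 176·q₀² = 169 − 176 = -7.
  k = 1: m = 13, d = 7, a = ⌊(13 + 13)/7⌋ = 3; p/q = (3·13 + 1)/(3·1 + 0) = 40/3; p² − 176·q² = 1600 − 1584 = 16.
  k = 2: m = 8, d = 16, a = ⌊(13 + 8)/16⌋ = 1; p/q = (1·40 + 13)/(1·3 + 1) = 53/4; p² − 176·q² = 2809 − 2816 = -7.
  k = 3: m = 8, d = 7, a = ⌊(13 + 8)/7⌋ = 3; p/q = (3·53 + 40)/(3·4 + 3) = 199/15; p² − 176·q² = 39601 − 39600 = 1.
  The first convergent with p² − 176·q² = 1 gives the fundamental solution (x₁, y₁) = (199, 15).
Step 2: Apply the recurrence (x_{n+1}, y_{n+1}) = (x₁x_n + 176y₁y_n, x₁y_n + y₁x_n) repeatedly.
  From (x_1, y_1) = (199, 15): x_2 = 199·199 + 176·15·15 = 79201; y_2 = 199·15 + 15·199 = 5970.
Step 3: Verify x_2² - 176·y_2² = 6272798401 - 6272798400 = 1 (should be 1). ✓

(x_1, y_1) = (199, 15); (x_2, y_2) = (79201, 5970).


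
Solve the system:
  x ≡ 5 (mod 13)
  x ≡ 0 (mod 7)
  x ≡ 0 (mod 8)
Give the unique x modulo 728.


Moduli 13, 7, 8 are pairwise coprime; by CRT there is a unique solution modulo M = 13 · 7 · 8 = 728.
Solve pairwise, accumulating the modulus:
  Start with x ≡ 5 (mod 13).
  Combine with x ≡ 0 (mod 7): since gcd(13, 7) = 1, we get a unique residue mod 91.
    Write x = 5 + 13·t and substitute into x ≡ 0 (mod 7): 13·t ≡ 0 − 5 = -5 (mod 7).
    Reduce coefficients mod 7: 6·t ≡ 2 (mod 7).
    The inverse of 6 mod 7 is 6 (since 6·6 = 36 = 5·7 + 1), so t ≡ 6·2 = 12 ≡ 5 (mod 7).
    Then x = 5 + 13·5 = 70, valid modulo lcm(13, 7) = 91: x ≡ 70 (mod 91).
  Combine with x ≡ 0 (mod 8): since gcd(91, 8) = 1, we get a unique residue mod 728.
    Write x = 70 + 91·t and substitute into x ≡ 0 (mod 8): 91·t ≡ 0 − 70 = -70 (mod 8).
    Reduce coefficients mod 8: 3·t ≡ 2 (mod 8).
    The inverse of 3 mod 8 is 3 (since 3·3 = 9 = 1·8 + 1), so t ≡ 3·2 = 6 ≡ 6 (mod 8).
    Then x = 70 + 91·6 = 616, valid modulo lcm(91, 8) = 728: x ≡ 616 (mod 728).
Verify: 616 mod 13 = 5 ✓, 616 mod 7 = 0 ✓, 616 mod 8 = 0 ✓.

x ≡ 616 (mod 728).


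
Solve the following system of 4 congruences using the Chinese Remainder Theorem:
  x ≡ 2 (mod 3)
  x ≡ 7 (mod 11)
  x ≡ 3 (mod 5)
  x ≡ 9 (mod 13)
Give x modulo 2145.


Product of moduli M = 3 · 11 · 5 · 13 = 2145.
Merge one congruence at a time:
  Start: x ≡ 2 (mod 3).
  Combine with x ≡ 7 (mod 11); new modulus lcm = 33.
    Write x = 2 + 3·t and substitute into x ≡ 7 (mod 11): 3·t ≡ 7 − 2 = 5 (mod 11).
    The inverse of 3 mod 11 is 4 (since 3·4 = 12 = 1·11 + 1), so t ≡ 4·5 = 20 ≡ 9 (mod 11).
    Then x = 2 + 3·9 = 29, valid modulo lcm(3, 11) = 33: x ≡ 29 (mod 33).
  Combine with x ≡ 3 (mod 5); new modulus lcm = 165.
    Write x = 29 + 33·t and substitute into x ≡ 3 (mod 5): 33·t ≡ 3 − 29 = -26 (mod 5).
    Reduce coefficients mod 5: 3·t ≡ 4 (mod 5).
    The inverse of 3 mod 5 is 2 (since 3·2 = 6 = 1·5 + 1), so t ≡ 2·4 = 8 ≡ 3 (mod 5).
    Then x = 29 + 33·3 = 128, valid modulo lcm(33, 5) = 165: x ≡ 128 (mod 165).
  Combine with x ≡ 9 (mod 13); new modulus lcm = 2145.
    Write x = 128 + 165·t and substitute into x ≡ 9 (mod 13): 165·t ≡ 9 − 128 = -119 (mod 13).
    Reduce coefficients mod 13: 9·t ≡ 11 (mod 13).
    The inverse of 9 mod 13 is 3 (since 9·3 = 27 = 2·13 + 1), so t ≡ 3·11 = 33 ≡ 7 (mod 13).
    Then x = 128 + 165·7 = 1283, valid modulo lcm(165, 13) = 2145: x ≡ 1283 (mod 2145).
Verify against each original: 1283 mod 3 = 2, 1283 mod 11 = 7, 1283 mod 5 = 3, 1283 mod 13 = 9.

x ≡ 1283 (mod 2145).


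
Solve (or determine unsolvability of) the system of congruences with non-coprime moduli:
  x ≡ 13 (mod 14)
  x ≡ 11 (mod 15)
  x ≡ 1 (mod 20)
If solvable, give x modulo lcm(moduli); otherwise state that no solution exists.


Moduli 14, 15, 20 are not pairwise coprime, so CRT works modulo lcm(m_i) when all pairwise compatibility conditions hold.
Pairwise compatibility: gcd(m_i, m_j) must divide a_i - a_j for every pair.
Merge one congruence at a time:
  Start: x ≡ 13 (mod 14).
  Combine with x ≡ 11 (mod 15): gcd(14, 15) = 1; 11 - 13 = -2, which IS divisible by 1, so compatible.
    Write x = 13 + 14·t and substitute into x ≡ 11 (mod 15): 14·t ≡ 11 − 13 = -2 (mod 15).
    Reduce coefficients mod 15: 14·t ≡ 13 (mod 15).
    The inverse of 14 mod 15 is 14 (since 14·14 = 196 = 13·15 + 1), so t ≡ 14·13 = 182 ≡ 2 (mod 15).
    Then x = 13 + 14·2 = 41, valid modulo lcm(14, 15) = 210: x ≡ 41 (mod 210).
  Combine with x ≡ 1 (mod 20): gcd(210, 20) = 10; 1 - 41 = -40, which IS divisible by 10, so compatible.
    Write x = 41 + 210·t and substitute into x ≡ 1 (mod 20): 210·t ≡ 1 − 41 = -40 (mod 20).
    Divide the congruence (and modulus) by g = 10: 21·t ≡ -4 (mod 2).
    Reduce coefficients mod 2: 1·t ≡ 0 (mod 2).
    So t ≡ 0 (mod 2).
    Then x = 41 + 210·0 = 41, valid modulo lcm(210, 20) = 420: x ≡ 41 (mod 420).
Verify: 41 mod 14 = 13, 41 mod 15 = 11, 41 mod 20 = 1.

x ≡ 41 (mod 420).


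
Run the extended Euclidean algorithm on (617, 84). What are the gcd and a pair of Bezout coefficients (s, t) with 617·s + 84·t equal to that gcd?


Euclidean algorithm on (617, 84) — divide until remainder is 0:
  617 = 7 · 84 + 29
  84 = 2 · 29 + 26
  29 = 1 · 26 + 3
  26 = 8 · 3 + 2
  3 = 1 · 2 + 1
  2 = 2 · 1 + 0
gcd(617, 84) = 1.
Track Bezout coefficients alongside the remainders: start with r₀ = 617 = a·1 + b·0 (s = 1, t = 0) and r₁ = 84 = a·0 + b·1 (s = 0, t = 1); each new remainder r_{k+1} = r_{k-1} − q_k·r_k inherits s_{k+1} = s_{k-1} − q_k·s_k, t_{k+1} = t_{k-1} − q_k·t_k, so r_k = a·s_k + b·t_k at every step:
  q = 7: r = 29, s = 1 − 7·0 = 1, t = 0 − 7·1 = -7  (check: 617·1 + 84·(-7) = 29)
  q = 2: r = 26, s = 0 − 2·1 = -2, t = 1 − 2·(-7) = 15  (check: 617·(-2) + 84·15 = 26)
  q = 1: r = 3, s = 1 − 1·(-2) = 3, t = -7 − 1·15 = -22  (check: 617·3 + 84·(-22) = 3)
  q = 8: r = 2, s = -2 − 8·3 = -26, t = 15 − 8·(-22) = 191  (check: 617·(-26) + 84·191 = 2)
  q = 1: r = 1, s = 3 − 1·(-26) = 29, t = -22 − 1·191 = -213  (check: 617·29 + 84·(-213) = 1)
The row with r = 1 (the gcd) gives the Bezout coefficients s = 29, t = -213.
Result: 617 · (29) + 84 · (-213) = 1.

gcd(617, 84) = 1; s = 29, t = -213 (check: 617·29 + 84·(-213) = 1).


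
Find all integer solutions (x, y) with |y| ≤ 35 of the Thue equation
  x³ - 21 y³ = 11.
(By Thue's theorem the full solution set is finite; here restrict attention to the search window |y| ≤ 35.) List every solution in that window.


The equation is x³ - 21y³ = 11. For fixed y, x³ = 21·y³ + 11, so a solution requires the RHS to be a perfect cube.
Strategy: iterate y from -35 to 35, compute RHS = 21·y³ + 11, and check whether it is a (positive or negative) perfect cube.
Check small values of y:
  y = 0: RHS = 11 is not a perfect cube.
  y = 1: RHS = 32 is not a perfect cube.
  y = -1: RHS = -10 is not a perfect cube.
  y = 2: RHS = 179 is not a perfect cube.
  y = -2: RHS = -157 is not a perfect cube.
  y = 3: RHS = 578 is not a perfect cube.
  y = -3: RHS = -556 is not a perfect cube.
Continuing the search up to |y| = 35 finds no solutions either.
No (x, y) in the scanned range satisfies the equation.

No integer solutions with |y| ≤ 35.


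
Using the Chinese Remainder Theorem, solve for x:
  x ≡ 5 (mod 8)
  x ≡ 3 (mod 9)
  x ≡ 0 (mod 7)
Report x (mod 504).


Moduli 8, 9, 7 are pairwise coprime; by CRT there is a unique solution modulo M = 8 · 9 · 7 = 504.
Solve pairwise, accumulating the modulus:
  Start with x ≡ 5 (mod 8).
  Combine with x ≡ 3 (mod 9): since gcd(8, 9) = 1, we get a unique residue mod 72.
    Write x = 5 + 8·t and substitute into x ≡ 3 (mod 9): 8·t ≡ 3 − 5 = -2 (mod 9).
    Reduce coefficients mod 9: 8·t ≡ 7 (mod 9).
    The inverse of 8 mod 9 is 8 (since 8·8 = 64 = 7·9 + 1), so t ≡ 8·7 = 56 ≡ 2 (mod 9).
    Then x = 5 + 8·2 = 21, valid modulo lcm(8, 9) = 72: x ≡ 21 (mod 72).
  Combine with x ≡ 0 (mod 7): since gcd(72, 7) = 1, we get a unique residue mod 504.
    Write x = 21 + 72·t and substitute into x ≡ 0 (mod 7): 72·t ≡ 0 − 21 = -21 (mod 7).
    Reduce coefficients mod 7: 2·t ≡ 0 (mod 7).
    The inverse of 2 mod 7 is 4 (since 2·4 = 8 = 1·7 + 1), so t ≡ 4·0 = 0 ≡ 0 (mod 7).
    Then x = 21 + 72·0 = 21, valid modulo lcm(72, 7) = 504: x ≡ 21 (mod 504).
Verify: 21 mod 8 = 5 ✓, 21 mod 9 = 3 ✓, 21 mod 7 = 0 ✓.

x ≡ 21 (mod 504).


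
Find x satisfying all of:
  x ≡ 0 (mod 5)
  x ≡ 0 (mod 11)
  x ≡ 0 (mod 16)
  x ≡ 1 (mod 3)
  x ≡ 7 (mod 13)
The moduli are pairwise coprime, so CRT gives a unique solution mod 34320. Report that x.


Product of moduli M = 5 · 11 · 16 · 3 · 13 = 34320.
Merge one congruence at a time:
  Start: x ≡ 0 (mod 5).
  Combine with x ≡ 0 (mod 11); new modulus lcm = 55.
    Write x = 0 + 5·t and substitute into x ≡ 0 (mod 11): 5·t ≡ 0 − 0 = 0 (mod 11).
    The inverse of 5 mod 11 is 9 (since 5·9 = 45 = 4·11 + 1), so t ≡ 9·0 = 0 ≡ 0 (mod 11).
    Then x = 0 + 5·0 = 0, valid modulo lcm(5, 11) = 55: x ≡ 0 (mod 55).
  Combine with x ≡ 0 (mod 16); new modulus lcm = 880.
    Write x = 0 + 55·t and substitute into x ≡ 0 (mod 16): 55·t ≡ 0 − 0 = 0 (mod 16).
    Reduce coefficients mod 16: 7·t ≡ 0 (mod 16).
    The inverse of 7 mod 16 is 7 (since 7·7 = 49 = 3·16 + 1), so t ≡ 7·0 = 0 ≡ 0 (mod 16).
    Then x = 0 + 55·0 = 0, valid modulo lcm(55, 16) = 880: x ≡ 0 (mod 880).
  Combine with x ≡ 1 (mod 3); new modulus lcm = 2640.
    Write x = 0 + 880·t and substitute into x ≡ 1 (mod 3): 880·t ≡ 1 − 0 = 1 (mod 3).
    Reduce coefficients mod 3: 1·t ≡ 1 (mod 3).
    So t ≡ 1 (mod 3).
    Then x = 0 + 880·1 = 880, valid modulo lcm(880, 3) = 2640: x ≡ 880 (mod 2640).
  Combine with x ≡ 7 (mod 13); new modulus lcm = 34320.
    Write x = 880 + 2640·t and substitute into x ≡ 7 (mod 13): 2640·t ≡ 7 − 880 = -873 (mod 13).
    Reduce coefficients mod 13: 1·t ≡ 11 (mod 13).
    So t ≡ 11 (mod 13).
    Then x = 880 + 2640·11 = 29920, valid modulo lcm(2640, 13) = 34320: x ≡ 29920 (mod 34320).
Verify against each original: 29920 mod 5 = 0, 29920 mod 11 = 0, 29920 mod 16 = 0, 29920 mod 3 = 1, 29920 mod 13 = 7.

x ≡ 29920 (mod 34320).


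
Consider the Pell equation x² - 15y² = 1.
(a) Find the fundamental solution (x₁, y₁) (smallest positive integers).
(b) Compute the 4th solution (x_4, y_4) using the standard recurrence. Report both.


Step 1: Find the fundamental solution (x₁, y₁) of x² - 15y² = 1.
  Expand √15 as a continued fraction. a₀ = ⌊√15⌋ = 3; iterate m_{k+1} = d_k·a_k − m_k, d_{k+1} = (15 − m_{k+1}²)/d_k, a_{k+1} = ⌊(a₀ + m_{k+1})/d_{k+1}⌋ (starting m₀ = 0, d₀ = 1), with convergents p_k = a_k·p_{k-1} + p_{k-2}, q_k = a_k·q_{k-1} + q_{k-2} (p₋₁ = 1, q₋₁ = 0):
  k = 0: a₀ = 3; p₀/q₀ = 3/1; p₀² − 15·q₀² = 9 − 15 = -6.
  k = 1: m = 3, d = 6, a = ⌊(3 + 3)/6⌋ = 1; p/q = (1·3 + 1)/(1·1 + 0) = 4/1; p² − 15·q² = 16 − 15 = 1.
  The first convergent with p² − 15·q² = 1 gives the fundamental solution (x₁, y₁) = (4, 1).
Step 2: Apply the recurrence (x_{n+1}, y_{n+1}) = (x₁x_n + 15y₁y_n, x₁y_n + y₁x_n) repeatedly.
  From (x_1, y_1) = (4, 1): x_2 = 4·4 + 15·1·1 = 31; y_2 = 4·1 + 1·4 = 8.
  From (x_2, y_2) = (31, 8): x_3 = 4·31 + 15·1·8 = 244; y_3 = 4·8 + 1·31 = 63.
  From (x_3, y_3) = (244, 63): x_4 = 4·244 + 15·1·63 = 1921; y_4 = 4·63 + 1·244 = 496.
Step 3: Verify x_4² - 15·y_4² = 3690241 - 3690240 = 1 (should be 1). ✓

(x_1, y_1) = (4, 1); (x_4, y_4) = (1921, 496).


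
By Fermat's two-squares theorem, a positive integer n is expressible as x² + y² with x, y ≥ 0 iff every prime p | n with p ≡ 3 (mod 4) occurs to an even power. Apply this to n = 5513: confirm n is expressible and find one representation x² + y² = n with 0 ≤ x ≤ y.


Step 1: Factor n = 5513 = 37 · 149.
Step 2: Check the mod-4 condition on each prime factor: 37 ≡ 1 (mod 4), exponent 1; 149 ≡ 1 (mod 4), exponent 1.
All primes ≡ 3 (mod 4) appear to even exponent (or don't appear), so by the two-squares theorem n IS expressible as a sum of two squares.
Step 3: Build a representation. Here n = 37 · 149 is a product of primes ≡ 1 (mod 4). Each prime p ≡ 1 (mod 4) is itself a sum of two squares; find a² by testing p − a² for a perfect square:
  37: 37 − 1² = 36 = 6² ⇒ 37 = 1² + 6².
  149: 149 − 1² = 148, 149 − 2² = 145, 149 − 3² = 140, 149 − 4² = 133, 149 − 5² = 124, 149 − 6² = 113, 149 − 7² = 100 = 10² ⇒ 149 = 7² + 10².
  Combine using the Brahmagupta–Fibonacci identity (a² + b²)(c² + d²) = (ac − bd)² + (ad + bc)² = (ac + bd)² + (ad − bc)²:
  37 · 149 = 5513: from (1² + 6²)(7² + 10²), take (1·7 − 6·10, 1·10 + 6·7) = (7 − 60, 10 + 42) = (-53, 52); dropping signs (only squares matter) gives (53, 52); check 53² + 52² = 2809 + 2704 = 5513 ✓.
Step 4: Order so x ≤ y and verify: 52² + 53² = 2704 + 2809 = 5513 = n. ✓

n = 5513 = 52² + 53² (one valid representation with x ≤ y).


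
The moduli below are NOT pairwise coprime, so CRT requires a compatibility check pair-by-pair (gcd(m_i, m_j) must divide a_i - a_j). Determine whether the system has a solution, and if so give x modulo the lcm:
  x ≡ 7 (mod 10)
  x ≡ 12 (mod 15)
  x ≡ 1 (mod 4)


Moduli 10, 15, 4 are not pairwise coprime, so CRT works modulo lcm(m_i) when all pairwise compatibility conditions hold.
Pairwise compatibility: gcd(m_i, m_j) must divide a_i - a_j for every pair.
Merge one congruence at a time:
  Start: x ≡ 7 (mod 10).
  Combine with x ≡ 12 (mod 15): gcd(10, 15) = 5; 12 - 7 = 5, which IS divisible by 5, so compatible.
    Write x = 7 + 10·t and substitute into x ≡ 12 (mod 15): 10·t ≡ 12 − 7 = 5 (mod 15).
    Divide the congruence (and modulus) by g = 5: 2·t ≡ 1 (mod 3).
    The inverse of 2 mod 3 is 2 (since 2·2 = 4 = 1·3 + 1), so t ≡ 2·1 = 2 ≡ 2 (mod 3).
    Then x = 7 + 10·2 = 27, valid modulo lcm(10, 15) = 30: x ≡ 27 (mod 30).
  Combine with x ≡ 1 (mod 4): gcd(30, 4) = 2; 1 - 27 = -26, which IS divisible by 2, so compatible.
    Write x = 27 + 30·t and substitute into x ≡ 1 (mod 4): 30·t ≡ 1 − 27 = -26 (mod 4).
    Divide the congruence (and modulus) by g = 2: 15·t ≡ -13 (mod 2).
    Reduce coefficients mod 2: 1·t ≡ 1 (mod 2).
    So t ≡ 1 (mod 2).
    Then x = 27 + 30·1 = 57, valid modulo lcm(30, 4) = 60: x ≡ 57 (mod 60).
Verify: 57 mod 10 = 7, 57 mod 15 = 12, 57 mod 4 = 1.

x ≡ 57 (mod 60).


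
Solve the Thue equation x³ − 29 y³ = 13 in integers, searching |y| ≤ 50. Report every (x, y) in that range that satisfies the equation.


The equation is x³ - 29y³ = 13. For fixed y, x³ = 29·y³ + 13, so a solution requires the RHS to be a perfect cube.
Strategy: iterate y from -50 to 50, compute RHS = 29·y³ + 13, and check whether it is a (positive or negative) perfect cube.
Check small values of y:
  y = 0: RHS = 13 is not a perfect cube.
  y = 1: RHS = 42 is not a perfect cube.
  y = -1: RHS = -16 is not a perfect cube.
  y = 2: RHS = 245 is not a perfect cube.
  y = -2: RHS = -219 is not a perfect cube.
  y = 3: RHS = 796 is not a perfect cube.
  y = -3: RHS = -770 is not a perfect cube.
Continuing the search up to |y| = 50 finds no solutions either.
No (x, y) in the scanned range satisfies the equation.

No integer solutions with |y| ≤ 50.


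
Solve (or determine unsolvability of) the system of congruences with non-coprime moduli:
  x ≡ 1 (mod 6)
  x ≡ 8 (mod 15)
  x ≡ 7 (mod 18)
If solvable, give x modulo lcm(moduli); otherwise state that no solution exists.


Moduli 6, 15, 18 are not pairwise coprime, so CRT works modulo lcm(m_i) when all pairwise compatibility conditions hold.
Pairwise compatibility: gcd(m_i, m_j) must divide a_i - a_j for every pair.
Merge one congruence at a time:
  Start: x ≡ 1 (mod 6).
  Combine with x ≡ 8 (mod 15): gcd(6, 15) = 3, and 8 - 1 = 7 is NOT divisible by 3.
    ⇒ system is inconsistent (no integer solution).

No solution (the system is inconsistent).


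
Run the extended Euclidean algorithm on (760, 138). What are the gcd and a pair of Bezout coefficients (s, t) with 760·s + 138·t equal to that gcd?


Euclidean algorithm on (760, 138) — divide until remainder is 0:
  760 = 5 · 138 + 70
  138 = 1 · 70 + 68
  70 = 1 · 68 + 2
  68 = 34 · 2 + 0
gcd(760, 138) = 2.
Track Bezout coefficients alongside the remainders: start with r₀ = 760 = a·1 + b·0 (s = 1, t = 0) and r₁ = 138 = a·0 + b·1 (s = 0, t = 1); each new remainder r_{k+1} = r_{k-1} − q_k·r_k inherits s_{k+1} = s_{k-1} − q_k·s_k, t_{k+1} = t_{k-1} − q_k·t_k, so r_k = a·s_k + b·t_k at every step:
  q = 5: r = 70, s = 1 − 5·0 = 1, t = 0 − 5·1 = -5  (check: 760·1 + 138·(-5) = 70)
  q = 1: r = 68, s = 0 − 1·1 = -1, t = 1 − 1·(-5) = 6  (check: 760·(-1) + 138·6 = 68)
  q = 1: r = 2, s = 1 − 1·(-1) = 2, t = -5 − 1·6 = -11  (check: 760·2 + 138·(-11) = 2)
The row with r = 2 (the gcd) gives the Bezout coefficients s = 2, t = -11.
Result: 760 · (2) + 138 · (-11) = 2.

gcd(760, 138) = 2; s = 2, t = -11 (check: 760·2 + 138·(-11) = 2).


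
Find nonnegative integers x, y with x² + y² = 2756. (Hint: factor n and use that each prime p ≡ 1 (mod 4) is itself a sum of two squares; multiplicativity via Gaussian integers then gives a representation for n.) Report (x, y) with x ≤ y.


Step 1: Factor n = 2756 = 2^2 · 13 · 53.
Step 2: Check the mod-4 condition on each prime factor: 2 = 2 (special); 13 ≡ 1 (mod 4), exponent 1; 53 ≡ 1 (mod 4), exponent 1.
All primes ≡ 3 (mod 4) appear to even exponent (or don't appear), so by the two-squares theorem n IS expressible as a sum of two squares.
Step 3: Build a representation. Group n = k² · m with k = 2 and m = 13 · 53 = 689 (a product of primes ≡ 1 (mod 4)); a representation of m scales to one of n via (k·x)² + (k·y)² = k²(x² + y²). Each prime p ≡ 1 (mod 4) is itself a sum of two squares; find a² by testing p − a² for a perfect square:
  13: 13 − 1² = 12, 13 − 2² = 9 = 3² ⇒ 13 = 2² + 3².
  53: 53 − 1² = 52, 53 − 2² = 49 = 7² ⇒ 53 = 2² + 7².
  Combine using the Brahmagupta–Fibonacci identity (a² + b²)(c² + d²) = (ac − bd)² + (ad + bc)² = (ac + bd)² + (ad − bc)²:
  13 · 53 = 689: from (2² + 3²)(2² + 7²), take (2·2 − 3·7, 2·7 + 3·2) = (4 − 21, 14 + 6) = (-17, 20); dropping signs (only squares matter) gives (17, 20); check 17² + 20² = 289 + 400 = 689 ✓.
  Scale by k = 2: (2·17, 2·20) = (34, 40).
Step 4: Order so x ≤ y and verify: 34² + 40² = 1156 + 1600 = 2756 = n. ✓

n = 2756 = 34² + 40² (one valid representation with x ≤ y).


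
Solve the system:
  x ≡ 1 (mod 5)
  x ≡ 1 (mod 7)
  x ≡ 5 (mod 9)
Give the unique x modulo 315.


Moduli 5, 7, 9 are pairwise coprime; by CRT there is a unique solution modulo M = 5 · 7 · 9 = 315.
Solve pairwise, accumulating the modulus:
  Start with x ≡ 1 (mod 5).
  Combine with x ≡ 1 (mod 7): since gcd(5, 7) = 1, we get a unique residue mod 35.
    Write x = 1 + 5·t and substitute into x ≡ 1 (mod 7): 5·t ≡ 1 − 1 = 0 (mod 7).
    The inverse of 5 mod 7 is 3 (since 5·3 = 15 = 2·7 + 1), so t ≡ 3·0 = 0 ≡ 0 (mod 7).
    Then x = 1 + 5·0 = 1, valid modulo lcm(5, 7) = 35: x ≡ 1 (mod 35).
  Combine with x ≡ 5 (mod 9): since gcd(35, 9) = 1, we get a unique residue mod 315.
    Write x = 1 + 35·t and substitute into x ≡ 5 (mod 9): 35·t ≡ 5 − 1 = 4 (mod 9).
    Reduce coefficients mod 9: 8·t ≡ 4 (mod 9).
    The inverse of 8 mod 9 is 8 (since 8·8 = 64 = 7·9 + 1), so t ≡ 8·4 = 32 ≡ 5 (mod 9).
    Then x = 1 + 35·5 = 176, valid modulo lcm(35, 9) = 315: x ≡ 176 (mod 315).
Verify: 176 mod 5 = 1 ✓, 176 mod 7 = 1 ✓, 176 mod 9 = 5 ✓.

x ≡ 176 (mod 315).


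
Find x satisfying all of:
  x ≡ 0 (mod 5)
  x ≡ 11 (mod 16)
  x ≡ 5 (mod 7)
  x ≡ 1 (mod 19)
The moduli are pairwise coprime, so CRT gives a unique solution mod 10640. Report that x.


Product of moduli M = 5 · 16 · 7 · 19 = 10640.
Merge one congruence at a time:
  Start: x ≡ 0 (mod 5).
  Combine with x ≡ 11 (mod 16); new modulus lcm = 80.
    Write x = 0 + 5·t and substitute into x ≡ 11 (mod 16): 5·t ≡ 11 − 0 = 11 (mod 16).
    The inverse of 5 mod 16 is 13 (since 5·13 = 65 = 4·16 + 1), so t ≡ 13·11 = 143 ≡ 15 (mod 16).
    Then x = 0 + 5·15 = 75, valid modulo lcm(5, 16) = 80: x ≡ 75 (mod 80).
  Combine with x ≡ 5 (mod 7); new modulus lcm = 560.
    Write x = 75 + 80·t and substitute into x ≡ 5 (mod 7): 80·t ≡ 5 − 75 = -70 (mod 7).
    Reduce coefficients mod 7: 3·t ≡ 0 (mod 7).
    The inverse of 3 mod 7 is 5 (since 3·5 = 15 = 2·7 + 1), so t ≡ 5·0 = 0 ≡ 0 (mod 7).
    Then x = 75 + 80·0 = 75, valid modulo lcm(80, 7) = 560: x ≡ 75 (mod 560).
  Combine with x ≡ 1 (mod 19); new modulus lcm = 10640.
    Write x = 75 + 560·t and substitute into x ≡ 1 (mod 19): 560·t ≡ 1 − 75 = -74 (mod 19).
    Reduce coefficients mod 19: 9·t ≡ 2 (mod 19).
    The inverse of 9 mod 19 is 17 (since 9·17 = 153 = 8·19 + 1), so t ≡ 17·2 = 34 ≡ 15 (mod 19).
    Then x = 75 + 560·15 = 8475, valid modulo lcm(560, 19) = 10640: x ≡ 8475 (mod 10640).
Verify against each original: 8475 mod 5 = 0, 8475 mod 16 = 11, 8475 mod 7 = 5, 8475 mod 19 = 1.

x ≡ 8475 (mod 10640).
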